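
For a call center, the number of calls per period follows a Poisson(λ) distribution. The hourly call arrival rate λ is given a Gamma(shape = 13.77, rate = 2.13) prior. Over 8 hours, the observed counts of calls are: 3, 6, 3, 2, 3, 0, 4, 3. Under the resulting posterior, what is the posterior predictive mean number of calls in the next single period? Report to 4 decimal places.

With a Gamma(shape α, rate β) prior, the Poisson likelihood is conjugate: the posterior is Gamma(α + ΣXᵢ, β + n).
Sum of counts S = 24 over n = 8 hours.
Posterior: Gamma(α+S, β+n) = Gamma(13.77+24, 2.13+8) = Gamma(37.77, 10.13).
The predictive distribution for one future period is NegBinom with mean α/β = 3.7285.

3.7285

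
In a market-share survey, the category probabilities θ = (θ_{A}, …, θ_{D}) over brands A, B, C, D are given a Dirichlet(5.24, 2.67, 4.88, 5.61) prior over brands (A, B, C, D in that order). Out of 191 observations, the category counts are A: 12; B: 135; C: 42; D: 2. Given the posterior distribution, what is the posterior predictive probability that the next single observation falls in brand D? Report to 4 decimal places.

0.0363

The Dirichlet prior is conjugate to the Multinomial likelihood: each posterior αⱼ = prior αⱼ + observed count nⱼ.
Posterior concentration: (17.24, 137.67, 46.88, 7.61), total = 209.40.
P(next = D | data) = α_{D}/Σα = 0.0363.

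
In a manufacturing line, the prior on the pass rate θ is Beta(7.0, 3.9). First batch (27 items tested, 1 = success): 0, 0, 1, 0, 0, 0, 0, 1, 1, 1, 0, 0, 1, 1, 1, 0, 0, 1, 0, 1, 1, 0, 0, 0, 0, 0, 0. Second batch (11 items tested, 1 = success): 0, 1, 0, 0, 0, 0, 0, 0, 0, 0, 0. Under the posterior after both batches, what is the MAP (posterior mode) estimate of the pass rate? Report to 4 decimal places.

0.3625

The Beta prior is conjugate to a Binomial/Bernoulli likelihood; the update adds successes to α and failures to β.
After batch 1: Beta(7.0+10, 3.9+17) = Beta(17.0, 20.9).
After batch 2: Beta(17.0+1, 20.9+10) = Beta(18.0, 30.9).
Mode of Beta(a,b) for a,b>1 is (a−1)/(a+b−2) = 17.0/46.9 = 0.3625.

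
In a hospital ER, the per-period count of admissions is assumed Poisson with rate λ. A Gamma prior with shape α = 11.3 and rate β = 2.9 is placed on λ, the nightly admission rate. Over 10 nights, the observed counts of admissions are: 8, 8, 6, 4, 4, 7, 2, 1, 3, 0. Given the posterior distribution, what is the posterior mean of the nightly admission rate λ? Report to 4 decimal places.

4.2093

With a Gamma(shape α, rate β) prior, the Poisson likelihood is conjugate: the posterior is Gamma(α + ΣXᵢ, β + n).
Sum of counts S = 43 over n = 10 nights.
Posterior: Gamma(α+S, β+n) = Gamma(11.3+43, 2.9+10) = Gamma(54.3, 12.9).
Posterior mean = α/β = 54.3/12.9 = 4.2093.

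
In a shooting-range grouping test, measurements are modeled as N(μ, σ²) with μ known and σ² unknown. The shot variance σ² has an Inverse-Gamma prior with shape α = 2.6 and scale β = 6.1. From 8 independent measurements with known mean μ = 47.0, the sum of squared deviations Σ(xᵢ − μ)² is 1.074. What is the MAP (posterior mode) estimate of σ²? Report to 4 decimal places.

0.8733

With known mean μ and an Inverse-Gamma(α, β) prior on σ², the Normal likelihood is conjugate: posterior is Inv-Gamma(α + n/2, β + Σ(xᵢ−μ)²/2).
Posterior: Inv-Gamma(2.6 + 8/2, 6.1 + 1.074/2) = Inv-Gamma(6.60, 6.6370).
Mode = β/(α+1) = 6.6370/7.60 = 0.8733.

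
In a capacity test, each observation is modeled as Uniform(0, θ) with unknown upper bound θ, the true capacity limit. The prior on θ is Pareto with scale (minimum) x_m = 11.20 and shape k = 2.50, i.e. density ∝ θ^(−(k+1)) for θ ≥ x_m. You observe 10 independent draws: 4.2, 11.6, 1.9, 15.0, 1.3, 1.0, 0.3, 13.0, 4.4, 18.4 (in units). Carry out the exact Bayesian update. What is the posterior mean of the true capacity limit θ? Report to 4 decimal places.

20.0000

A Pareto(scale x_m, shape k) prior on the upper bound θ of Uniform(0, θ) is conjugate: posterior is Pareto(max(x_m, max xᵢ), k + n).
Sample maximum = 18.4; prior scale x_m = 11.20 → posterior scale = max = 18.40.
Posterior shape = 2.50 + 10 = 12.50.
E[θ|data] = k·x_m/(k−1) = 12.50·18.40/11.50 = 20.0000.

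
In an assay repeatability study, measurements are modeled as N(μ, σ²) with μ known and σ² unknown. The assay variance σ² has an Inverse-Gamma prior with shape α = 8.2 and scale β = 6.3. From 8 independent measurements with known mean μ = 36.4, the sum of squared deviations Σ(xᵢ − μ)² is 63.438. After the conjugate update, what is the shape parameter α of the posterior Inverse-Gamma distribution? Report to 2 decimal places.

With known mean μ and an Inverse-Gamma(α, β) prior on σ², the Normal likelihood is conjugate: posterior is Inv-Gamma(α + n/2, β + Σ(xᵢ−μ)²/2).
Posterior: Inv-Gamma(8.2 + 8/2, 6.3 + 63.438/2) = Inv-Gamma(12.20, 38.0190).
Posterior α = 12.20.

12.20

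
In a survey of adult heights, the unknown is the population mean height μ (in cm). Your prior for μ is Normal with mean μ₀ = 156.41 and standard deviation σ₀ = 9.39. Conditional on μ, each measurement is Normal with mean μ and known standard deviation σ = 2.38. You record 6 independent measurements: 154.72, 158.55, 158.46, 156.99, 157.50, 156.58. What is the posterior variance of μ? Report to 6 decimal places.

0.934066

For Normal data with known variance σ², a Normal(μ₀, σ₀²) prior on μ is conjugate. Posterior precision = 1/σ₀² + n/σ²; posterior mean is the precision-weighted average of μ₀ and x̄.
σ₀² = 9.39² = 88.1721, σ² = 2.38² = 5.6644; σ² + n·σ₀² = 5.6644 + 6·88.1721 = 534.697.
Posterior precision = 1/σ₀² + n/σ² = 1/88.1721 + 6/5.6644 = (σ² + n·σ₀²)/(σ₀²σ²) = 534.697/(88.1721·5.6644); posterior variance σₙ² = σ₀²σ²/(σ² + n·σ₀²) = 88.1721·5.6644/534.697 = 0.934066.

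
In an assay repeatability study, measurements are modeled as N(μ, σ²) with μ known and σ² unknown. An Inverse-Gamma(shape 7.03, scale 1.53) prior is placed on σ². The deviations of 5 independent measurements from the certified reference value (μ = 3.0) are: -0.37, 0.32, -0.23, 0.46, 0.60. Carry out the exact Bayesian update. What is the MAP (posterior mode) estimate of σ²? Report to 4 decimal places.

0.1863

With known mean μ and an Inverse-Gamma(α, β) prior on σ², the Normal likelihood is conjugate: posterior is Inv-Gamma(α + n/2, β + Σ(xᵢ−μ)²/2).
Σ(xᵢ−μ)² = (-0.37)² + (0.32)² + (-0.23)² + (0.46)² + (0.60)² = 0.8638.
Posterior: Inv-Gamma(7.03 + 5/2, 1.53 + 0.8638/2) = Inv-Gamma(9.53, 1.96190).
Mode = β/(α+1) = 1.96190/10.53 = 0.1863.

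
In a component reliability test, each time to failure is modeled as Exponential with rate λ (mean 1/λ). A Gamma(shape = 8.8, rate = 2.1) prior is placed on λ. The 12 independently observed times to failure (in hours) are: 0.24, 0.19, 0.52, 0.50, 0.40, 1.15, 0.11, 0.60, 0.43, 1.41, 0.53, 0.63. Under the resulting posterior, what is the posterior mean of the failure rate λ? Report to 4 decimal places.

With a Gamma(shape α, rate β) prior on the exponential rate λ, the posterior after n observations with total T = Σxᵢ is Gamma(α+n, β+T).
Sum of observations T = 6.71 hours; n = 12.
Posterior: Gamma(8.8+12, 2.1+6.71) = Gamma(20.8, 8.81).
Posterior mean of λ = α/β = 20.8/8.81 = 2.3610.

2.3610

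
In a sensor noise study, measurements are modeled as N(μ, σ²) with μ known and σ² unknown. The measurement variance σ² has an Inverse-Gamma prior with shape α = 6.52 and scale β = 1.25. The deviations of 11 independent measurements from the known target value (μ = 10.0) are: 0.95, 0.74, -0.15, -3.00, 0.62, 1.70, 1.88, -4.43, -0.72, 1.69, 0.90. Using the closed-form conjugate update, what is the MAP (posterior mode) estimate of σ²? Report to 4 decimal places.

1.6740

With known mean μ and an Inverse-Gamma(α, β) prior on σ², the Normal likelihood is conjugate: posterior is Inv-Gamma(α + n/2, β + Σ(xᵢ−μ)²/2).
Σ(xᵢ−μ)² = (0.95)² + (0.74)² + (-0.15)² + (-3.00)² + (0.62)² + (1.70)² + (1.88)² + (-4.43)² + (-0.72)² + (1.69)² + (0.90)² = 41.0908.
Posterior: Inv-Gamma(6.52 + 11/2, 1.25 + 41.0908/2) = Inv-Gamma(12.02, 21.79540).
Mode = β/(α+1) = 21.79540/13.02 = 1.6740.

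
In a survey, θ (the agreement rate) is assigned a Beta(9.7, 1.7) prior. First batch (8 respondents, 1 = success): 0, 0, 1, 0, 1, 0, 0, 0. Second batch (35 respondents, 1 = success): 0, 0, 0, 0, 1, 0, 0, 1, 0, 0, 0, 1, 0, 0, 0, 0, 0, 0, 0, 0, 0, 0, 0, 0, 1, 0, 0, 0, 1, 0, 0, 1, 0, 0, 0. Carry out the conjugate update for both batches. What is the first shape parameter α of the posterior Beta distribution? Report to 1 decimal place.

17.7

The Beta prior is conjugate to a Binomial/Bernoulli likelihood; the update adds successes to α and failures to β.
After batch 1: Beta(9.7+2, 1.7+6) = Beta(11.7, 7.7).
After batch 2: Beta(11.7+6, 7.7+29) = Beta(17.7, 36.7).
Posterior α = 17.7.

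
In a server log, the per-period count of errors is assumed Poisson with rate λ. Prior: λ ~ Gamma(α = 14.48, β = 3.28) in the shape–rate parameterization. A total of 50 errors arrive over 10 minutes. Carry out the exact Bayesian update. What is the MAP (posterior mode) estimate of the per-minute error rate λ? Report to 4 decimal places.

4.7801

With a Gamma(shape α, rate β) prior, the Poisson likelihood is conjugate: the posterior is Gamma(α + ΣXᵢ, β + n).
Posterior: Gamma(α+S, β+n) = Gamma(14.48+50, 3.28+10) = Gamma(64.48, 13.28).
Mode of Gamma(α,β) for α≥1 is (α−1)/β = 63.48/13.28 = 4.7801.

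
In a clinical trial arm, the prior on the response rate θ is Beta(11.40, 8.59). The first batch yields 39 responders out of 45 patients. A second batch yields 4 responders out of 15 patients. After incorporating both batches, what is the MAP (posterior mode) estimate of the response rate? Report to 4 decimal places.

The Beta prior is conjugate to a Binomial/Bernoulli likelihood; the update adds successes to α and failures to β.
After batch 1: Beta(11.40+39, 8.59+6) = Beta(50.40, 14.59).
After batch 2: Beta(50.40+4, 14.59+11) = Beta(54.40, 25.59).
Mode of Beta(a,b) for a,b>1 is (a−1)/(a+b−2) = 53.40/77.99 = 0.6847.

0.6847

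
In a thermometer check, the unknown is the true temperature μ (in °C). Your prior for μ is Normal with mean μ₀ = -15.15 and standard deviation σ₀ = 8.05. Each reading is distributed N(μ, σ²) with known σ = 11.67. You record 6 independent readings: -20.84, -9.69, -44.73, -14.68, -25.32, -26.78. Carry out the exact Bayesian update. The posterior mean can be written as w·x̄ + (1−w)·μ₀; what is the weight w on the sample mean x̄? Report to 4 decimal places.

For Normal data with known variance σ², a Normal(μ₀, σ₀²) prior on μ is conjugate. Posterior precision = 1/σ₀² + n/σ²; posterior mean is the precision-weighted average of μ₀ and x̄.
σ₀² = 8.05² = 64.8025, σ² = 11.67² = 136.1889. Prior precision 1/σ₀² = 1/64.8025; data precision n/σ² = 6/136.1889.
w = (n/σ²)/(1/σ₀² + n/σ²) = n·σ₀²/(σ² + n·σ₀²) = 6·64.8025/(136.1889 + 6·64.8025) = 388.815/525.0039 = 0.7406.

0.7406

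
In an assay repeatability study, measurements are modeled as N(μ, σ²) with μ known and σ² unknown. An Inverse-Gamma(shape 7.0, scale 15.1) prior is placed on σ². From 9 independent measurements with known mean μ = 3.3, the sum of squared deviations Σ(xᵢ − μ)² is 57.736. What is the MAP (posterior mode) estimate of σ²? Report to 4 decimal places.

With known mean μ and an Inverse-Gamma(α, β) prior on σ², the Normal likelihood is conjugate: posterior is Inv-Gamma(α + n/2, β + Σ(xᵢ−μ)²/2).
Posterior: Inv-Gamma(7.0 + 9/2, 15.1 + 57.736/2) = Inv-Gamma(11.50, 43.9680).
Mode = β/(α+1) = 43.9680/12.50 = 3.5174.

3.5174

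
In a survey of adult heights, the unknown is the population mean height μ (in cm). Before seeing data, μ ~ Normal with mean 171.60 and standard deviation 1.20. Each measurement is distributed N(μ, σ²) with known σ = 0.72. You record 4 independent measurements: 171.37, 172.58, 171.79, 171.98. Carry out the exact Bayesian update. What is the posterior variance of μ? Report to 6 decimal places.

For Normal data with known variance σ², a Normal(μ₀, σ₀²) prior on μ is conjugate. Posterior precision = 1/σ₀² + n/σ²; posterior mean is the precision-weighted average of μ₀ and x̄.
σ₀² = 1.20² = 1.44, σ² = 0.72² = 0.5184; σ² + n·σ₀² = 0.5184 + 4·1.44 = 6.2784.
Posterior precision = 1/σ₀² + n/σ² = 1/1.44 + 4/0.5184 = (σ² + n·σ₀²)/(σ₀²σ²) = 6.2784/(1.44·0.5184); posterior variance σₙ² = σ₀²σ²/(σ² + n·σ₀²) = 1.44·0.5184/6.2784 = 0.118899.

0.118899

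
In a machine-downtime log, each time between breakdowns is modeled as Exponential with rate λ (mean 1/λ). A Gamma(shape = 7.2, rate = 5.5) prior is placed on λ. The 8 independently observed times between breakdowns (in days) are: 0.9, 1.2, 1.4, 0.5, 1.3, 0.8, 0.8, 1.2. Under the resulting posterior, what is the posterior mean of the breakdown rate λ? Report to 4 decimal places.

With a Gamma(shape α, rate β) prior on the exponential rate λ, the posterior after n observations with total T = Σxᵢ is Gamma(α+n, β+T).
Sum of observations T = 8.1 days; n = 8.
Posterior: Gamma(7.2+8, 5.5+8.1) = Gamma(15.2, 13.6).
Posterior mean of λ = α/β = 15.2/13.6 = 1.1176.

1.1176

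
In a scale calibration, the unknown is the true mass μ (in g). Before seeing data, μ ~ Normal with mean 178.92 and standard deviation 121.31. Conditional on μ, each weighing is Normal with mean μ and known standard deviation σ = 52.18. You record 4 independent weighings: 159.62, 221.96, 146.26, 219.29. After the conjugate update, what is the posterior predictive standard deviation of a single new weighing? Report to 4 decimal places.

58.0805

For Normal data with known variance σ², a Normal(μ₀, σ₀²) prior on μ is conjugate. Posterior precision = 1/σ₀² + n/σ²; posterior mean is the precision-weighted average of μ₀ and x̄.
σ₀² = 121.31² = 14716.1161, σ² = 52.18² = 2722.7524; σ² + n·σ₀² = 2722.7524 + 4·14716.1161 = 61587.2168.
Posterior precision = 1/σ₀² + n/σ² = 1/14716.1161 + 4/2722.7524 = (σ² + n·σ₀²)/(σ₀²σ²) = 61587.2168/(14716.1161·2722.7524); posterior variance σₙ² = σ₀²σ²/(σ² + n·σ₀²) = 14716.1161·2722.7524/61587.2168 = 650.595083.
Predictive variance for one new observation = σₙ² + σ² = 14716.1161·2722.7524/61587.2168 + 2722.7524 = σ²·(σ₀² + 61587.2168)/61587.2168 = 2722.7524·76303.3329/61587.2168 = 3373.347483; SD = √(2722.7524·76303.3329/61587.2168) = 58.0805.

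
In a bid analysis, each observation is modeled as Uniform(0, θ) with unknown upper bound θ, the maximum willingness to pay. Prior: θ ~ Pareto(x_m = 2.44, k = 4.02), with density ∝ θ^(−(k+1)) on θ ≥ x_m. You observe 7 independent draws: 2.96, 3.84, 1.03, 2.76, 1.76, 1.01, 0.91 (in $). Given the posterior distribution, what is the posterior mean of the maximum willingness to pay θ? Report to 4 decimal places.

4.2232

A Pareto(scale x_m, shape k) prior on the upper bound θ of Uniform(0, θ) is conjugate: posterior is Pareto(max(x_m, max xᵢ), k + n).
Sample maximum = 3.84; prior scale x_m = 2.44 → posterior scale = max = 3.84.
Posterior shape = 4.02 + 7 = 11.02.
E[θ|data] = k·x_m/(k−1) = 11.02·3.84/10.02 = 4.2232.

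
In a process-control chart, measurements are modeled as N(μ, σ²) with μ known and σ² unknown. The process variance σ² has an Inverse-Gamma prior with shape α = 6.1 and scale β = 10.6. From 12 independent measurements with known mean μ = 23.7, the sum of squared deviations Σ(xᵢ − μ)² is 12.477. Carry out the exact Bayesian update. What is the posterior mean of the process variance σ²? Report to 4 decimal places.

1.5170

With known mean μ and an Inverse-Gamma(α, β) prior on σ², the Normal likelihood is conjugate: posterior is Inv-Gamma(α + n/2, β + Σ(xᵢ−μ)²/2).
Posterior: Inv-Gamma(6.1 + 12/2, 10.6 + 12.477/2) = Inv-Gamma(12.10, 16.8385).
E[σ²|data] = β/(α−1) = 16.8385/11.10 = 1.5170.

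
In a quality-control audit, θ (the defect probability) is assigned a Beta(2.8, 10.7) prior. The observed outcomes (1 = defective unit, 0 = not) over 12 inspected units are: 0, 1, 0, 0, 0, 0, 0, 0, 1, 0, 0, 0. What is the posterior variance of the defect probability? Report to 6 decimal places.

0.005766

The Beta prior is conjugate to a Binomial/Bernoulli likelihood; the update adds successes to α and failures to β.
Posterior: Beta(α+k, β+n−k) = Beta(2.8+2, 10.7+10) = Beta(4.8, 20.7).
Var = αβ/((α+β)²(α+β+1)) = 4.8·20.7/(25.5²·26.5) = 0.005766.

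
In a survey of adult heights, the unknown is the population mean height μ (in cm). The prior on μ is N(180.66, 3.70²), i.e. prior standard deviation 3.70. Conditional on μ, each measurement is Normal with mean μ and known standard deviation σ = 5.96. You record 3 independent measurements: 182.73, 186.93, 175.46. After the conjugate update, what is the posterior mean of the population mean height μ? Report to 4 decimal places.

For Normal data with known variance σ², a Normal(μ₀, σ₀²) prior on μ is conjugate. Posterior precision = 1/σ₀² + n/σ²; posterior mean is the precision-weighted average of μ₀ and x̄.
Σxᵢ = 182.73 + 186.93 + 175.46 = 545.12, so n·x̄ = 545.12.
σ₀² = 3.70² = 13.69, σ² = 5.96² = 35.5216; σ² + n·σ₀² = 35.5216 + 3·13.69 = 76.5916.
Posterior mean = (μ₀/σ₀² + n·x̄/σ²)/(1/σ₀² + n/σ²) = (σ²·μ₀ + σ₀²·n·x̄)/(σ² + n·σ₀²) = (35.5216·180.66 + 13.69·545.12)/76.5916 = 13880.025056/76.5916 = 181.2212.

181.2212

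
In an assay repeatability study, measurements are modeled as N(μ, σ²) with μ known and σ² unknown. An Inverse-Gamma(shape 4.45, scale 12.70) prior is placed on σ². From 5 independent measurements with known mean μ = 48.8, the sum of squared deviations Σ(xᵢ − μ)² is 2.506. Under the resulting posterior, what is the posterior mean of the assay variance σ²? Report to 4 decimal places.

2.3450

With known mean μ and an Inverse-Gamma(α, β) prior on σ², the Normal likelihood is conjugate: posterior is Inv-Gamma(α + n/2, β + Σ(xᵢ−μ)²/2).
Posterior: Inv-Gamma(4.45 + 5/2, 12.70 + 2.506/2) = Inv-Gamma(6.95, 13.9530).
E[σ²|data] = β/(α−1) = 13.9530/5.95 = 2.3450.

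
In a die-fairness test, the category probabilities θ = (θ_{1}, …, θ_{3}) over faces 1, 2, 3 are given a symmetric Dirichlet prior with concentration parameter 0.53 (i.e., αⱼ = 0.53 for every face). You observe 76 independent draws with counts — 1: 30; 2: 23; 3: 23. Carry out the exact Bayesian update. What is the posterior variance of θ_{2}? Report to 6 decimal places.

0.002689

The Dirichlet prior is conjugate to the Multinomial likelihood: each posterior αⱼ = prior αⱼ + observed count nⱼ.
Posterior concentration: (30.53, 23.53, 23.53), total = 77.59.
Var[θ_j] = α_j(Σα−α_j)/((Σα)²(Σα+1)) = 23.53·54.06/(77.59²·78.59) = 0.002689.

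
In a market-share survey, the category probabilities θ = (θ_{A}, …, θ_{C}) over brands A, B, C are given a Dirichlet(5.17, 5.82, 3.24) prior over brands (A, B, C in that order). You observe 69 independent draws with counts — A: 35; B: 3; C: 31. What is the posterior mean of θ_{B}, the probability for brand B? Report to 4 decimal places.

0.1060

The Dirichlet prior is conjugate to the Multinomial likelihood: each posterior αⱼ = prior αⱼ + observed count nⱼ.
Posterior concentration: (40.17, 8.82, 34.24), total = 83.23.
E[θ_{B}|data] = α_{B}/Σα = 8.82/83.23 = 0.1060.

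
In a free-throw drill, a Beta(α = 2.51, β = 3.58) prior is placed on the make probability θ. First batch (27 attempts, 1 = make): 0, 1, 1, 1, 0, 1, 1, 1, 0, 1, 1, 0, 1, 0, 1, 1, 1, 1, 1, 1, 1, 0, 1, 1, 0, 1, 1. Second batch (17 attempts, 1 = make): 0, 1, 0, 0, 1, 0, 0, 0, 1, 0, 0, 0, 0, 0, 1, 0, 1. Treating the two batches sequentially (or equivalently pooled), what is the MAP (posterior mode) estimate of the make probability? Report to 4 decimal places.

The Beta prior is conjugate to a Binomial/Bernoulli likelihood; the update adds successes to α and failures to β.
After batch 1: Beta(2.51+20, 3.58+7) = Beta(22.51, 10.58).
After batch 2: Beta(22.51+5, 10.58+12) = Beta(27.51, 22.58).
Mode of Beta(a,b) for a,b>1 is (a−1)/(a+b−2) = 26.51/48.09 = 0.5513.

0.5513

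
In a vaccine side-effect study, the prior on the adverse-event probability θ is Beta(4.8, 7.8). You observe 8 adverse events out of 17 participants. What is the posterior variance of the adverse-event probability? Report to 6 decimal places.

The Beta prior is conjugate to a Binomial/Bernoulli likelihood; the update adds successes to α and failures to β.
Posterior: Beta(α+k, β+n−k) = Beta(4.8+8, 7.8+9) = Beta(12.8, 16.8).
Var = αβ/((α+β)²(α+β+1)) = 12.8·16.8/(29.6²·30.6) = 0.008021.

0.008021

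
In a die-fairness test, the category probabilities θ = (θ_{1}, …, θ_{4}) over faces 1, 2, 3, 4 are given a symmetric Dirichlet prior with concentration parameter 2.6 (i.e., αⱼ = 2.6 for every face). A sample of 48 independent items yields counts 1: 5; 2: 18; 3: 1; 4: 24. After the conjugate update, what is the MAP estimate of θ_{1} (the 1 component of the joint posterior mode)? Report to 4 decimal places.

The Dirichlet prior is conjugate to the Multinomial likelihood: each posterior αⱼ = prior αⱼ + observed count nⱼ.
Posterior concentration: (7.6, 20.6, 3.6, 26.6), total = 58.4.
Joint mode component: (α_{1}−1)/(Σα−K) = 6.6/54.4 = 0.1213.

0.1213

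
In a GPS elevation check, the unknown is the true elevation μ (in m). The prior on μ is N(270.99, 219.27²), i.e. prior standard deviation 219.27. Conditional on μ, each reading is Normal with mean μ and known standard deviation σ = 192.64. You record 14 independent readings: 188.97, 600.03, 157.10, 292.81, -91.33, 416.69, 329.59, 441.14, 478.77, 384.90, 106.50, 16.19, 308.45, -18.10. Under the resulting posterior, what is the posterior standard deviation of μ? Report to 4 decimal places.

50.1221

For Normal data with known variance σ², a Normal(μ₀, σ₀²) prior on μ is conjugate. Posterior precision = 1/σ₀² + n/σ²; posterior mean is the precision-weighted average of μ₀ and x̄.
σ₀² = 219.27² = 48079.3329, σ² = 192.64² = 37110.1696; σ² + n·σ₀² = 37110.1696 + 14·48079.3329 = 710220.8302.
Posterior precision = 1/σ₀² + n/σ² = 1/48079.3329 + 14/37110.1696 = (σ² + n·σ₀²)/(σ₀²σ²) = 710220.8302/(48079.3329·37110.1696); posterior variance σₙ² = σ₀²σ²/(σ² + n·σ₀²) = 48079.3329·37110.1696/710220.8302 = 2512.221724.
Posterior SD = √σₙ² = √(48079.3329·37110.1696/710220.8302) = 50.1221.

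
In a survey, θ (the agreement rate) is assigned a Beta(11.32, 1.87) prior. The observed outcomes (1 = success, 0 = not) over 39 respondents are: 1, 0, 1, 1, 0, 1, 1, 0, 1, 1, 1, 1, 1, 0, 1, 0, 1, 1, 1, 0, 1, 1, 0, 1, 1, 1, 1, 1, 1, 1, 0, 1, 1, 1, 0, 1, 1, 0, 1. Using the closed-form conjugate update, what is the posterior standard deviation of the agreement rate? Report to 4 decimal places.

0.0575

The Beta prior is conjugate to a Binomial/Bernoulli likelihood; the update adds successes to α and failures to β.
Posterior: Beta(α+k, β+n−k) = Beta(11.32+29, 1.87+10) = Beta(40.32, 11.87).
Var = αβ/((α+β)²(α+β+1)) = 40.32·11.87/(52.19²·53.19) = 0.00330344; SD = √0.00330344 = 0.0575.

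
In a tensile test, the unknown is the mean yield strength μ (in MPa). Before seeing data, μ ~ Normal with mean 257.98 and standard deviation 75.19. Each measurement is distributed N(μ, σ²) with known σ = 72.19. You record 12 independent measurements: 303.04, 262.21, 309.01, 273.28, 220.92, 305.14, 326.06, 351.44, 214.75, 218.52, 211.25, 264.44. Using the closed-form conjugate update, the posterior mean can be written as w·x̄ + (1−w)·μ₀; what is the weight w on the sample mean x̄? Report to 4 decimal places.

0.9287

For Normal data with known variance σ², a Normal(μ₀, σ₀²) prior on μ is conjugate. Posterior precision = 1/σ₀² + n/σ²; posterior mean is the precision-weighted average of μ₀ and x̄.
σ₀² = 75.19² = 5653.5361, σ² = 72.19² = 5211.3961. Prior precision 1/σ₀² = 1/5653.5361; data precision n/σ² = 12/5211.3961.
w = (n/σ²)/(1/σ₀² + n/σ²) = n·σ₀²/(σ² + n·σ₀²) = 12·5653.5361/(5211.3961 + 12·5653.5361) = 67842.4332/73053.8293 = 0.9287.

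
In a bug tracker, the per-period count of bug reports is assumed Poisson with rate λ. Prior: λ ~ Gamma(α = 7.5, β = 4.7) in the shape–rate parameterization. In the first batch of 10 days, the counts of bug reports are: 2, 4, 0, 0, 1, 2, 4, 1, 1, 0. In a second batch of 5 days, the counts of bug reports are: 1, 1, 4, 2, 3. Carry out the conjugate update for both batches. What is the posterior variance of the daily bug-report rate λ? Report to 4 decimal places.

With a Gamma(shape α, rate β) prior, the Poisson likelihood is conjugate: the posterior is Gamma(α + ΣXᵢ, β + n).
Batch 1: sum of counts S = 15 over n = 10 days.
After batch 1: Gamma(α+S, β+n) = Gamma(7.5+15, 4.7+10) = Gamma(22.5, 14.7).
Batch 2: sum of counts S = 11 over n = 5 days.
After batch 2: Gamma(α+S, β+n) = Gamma(22.5+11, 14.7+5) = Gamma(33.5, 19.7).
Var = α/β² = 33.5/19.7² = 0.0863.

0.0863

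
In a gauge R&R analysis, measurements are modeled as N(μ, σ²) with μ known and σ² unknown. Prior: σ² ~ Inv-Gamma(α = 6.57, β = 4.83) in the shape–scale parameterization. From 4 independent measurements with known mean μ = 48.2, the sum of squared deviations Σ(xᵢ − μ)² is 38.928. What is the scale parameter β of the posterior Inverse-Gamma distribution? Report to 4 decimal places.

24.2940

With known mean μ and an Inverse-Gamma(α, β) prior on σ², the Normal likelihood is conjugate: posterior is Inv-Gamma(α + n/2, β + Σ(xᵢ−μ)²/2).
Posterior: Inv-Gamma(6.57 + 4/2, 4.83 + 38.928/2) = Inv-Gamma(8.57, 24.2940).
Posterior β = 24.2940.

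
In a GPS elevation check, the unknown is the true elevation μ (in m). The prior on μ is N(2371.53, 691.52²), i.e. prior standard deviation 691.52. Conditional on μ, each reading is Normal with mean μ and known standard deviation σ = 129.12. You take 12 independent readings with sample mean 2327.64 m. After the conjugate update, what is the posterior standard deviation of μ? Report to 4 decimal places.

For Normal data with known variance σ², a Normal(μ₀, σ₀²) prior on μ is conjugate. Posterior precision = 1/σ₀² + n/σ²; posterior mean is the precision-weighted average of μ₀ and x̄.
σ₀² = 691.52² = 478199.9104, σ² = 129.12² = 16671.9744; σ² + n·σ₀² = 16671.9744 + 12·478199.9104 = 5755070.8992.
Posterior precision = 1/σ₀² + n/σ² = 1/478199.9104 + 12/16671.9744 = (σ² + n·σ₀²)/(σ₀²σ²) = 5755070.8992/(478199.9104·16671.9744); posterior variance σₙ² = σ₀²σ²/(σ² + n·σ₀²) = 478199.9104·16671.9744/5755070.8992 = 1385.306420.
Posterior SD = √σₙ² = √(478199.9104·16671.9744/5755070.8992) = 37.2197.

37.2197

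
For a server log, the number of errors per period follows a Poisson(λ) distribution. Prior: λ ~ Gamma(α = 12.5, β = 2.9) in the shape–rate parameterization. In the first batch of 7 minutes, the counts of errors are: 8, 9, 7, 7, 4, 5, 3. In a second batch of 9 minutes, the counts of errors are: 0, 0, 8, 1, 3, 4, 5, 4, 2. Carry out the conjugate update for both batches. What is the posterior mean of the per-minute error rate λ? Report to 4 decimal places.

With a Gamma(shape α, rate β) prior, the Poisson likelihood is conjugate: the posterior is Gamma(α + ΣXᵢ, β + n).
Batch 1: sum of counts S = 43 over n = 7 minutes.
After batch 1: Gamma(α+S, β+n) = Gamma(12.5+43, 2.9+7) = Gamma(55.5, 9.9).
Batch 2: sum of counts S = 27 over n = 9 minutes.
After batch 2: Gamma(α+S, β+n) = Gamma(55.5+27, 9.9+9) = Gamma(82.5, 18.9).
Posterior mean = α/β = 82.5/18.9 = 4.3651.

4.3651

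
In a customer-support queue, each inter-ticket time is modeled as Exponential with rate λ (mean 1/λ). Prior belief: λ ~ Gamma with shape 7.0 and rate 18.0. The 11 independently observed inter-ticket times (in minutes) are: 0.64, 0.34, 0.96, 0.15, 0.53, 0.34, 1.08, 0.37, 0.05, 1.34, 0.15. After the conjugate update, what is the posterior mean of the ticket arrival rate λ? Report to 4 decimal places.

With a Gamma(shape α, rate β) prior on the exponential rate λ, the posterior after n observations with total T = Σxᵢ is Gamma(α+n, β+T).
Sum of observations T = 5.95 minutes; n = 11.
Posterior: Gamma(7.0+11, 18.0+5.95) = Gamma(18.0, 23.95).
Posterior mean of λ = α/β = 18.0/23.95 = 0.7516.

0.7516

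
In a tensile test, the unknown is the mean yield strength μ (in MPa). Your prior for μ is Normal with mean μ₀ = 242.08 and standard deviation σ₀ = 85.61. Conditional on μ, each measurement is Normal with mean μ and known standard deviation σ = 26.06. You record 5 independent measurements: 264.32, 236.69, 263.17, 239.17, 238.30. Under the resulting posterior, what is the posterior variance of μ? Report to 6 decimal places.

For Normal data with known variance σ², a Normal(μ₀, σ₀²) prior on μ is conjugate. Posterior precision = 1/σ₀² + n/σ²; posterior mean is the precision-weighted average of μ₀ and x̄.
σ₀² = 85.61² = 7329.0721, σ² = 26.06² = 679.1236; σ² + n·σ₀² = 679.1236 + 5·7329.0721 = 37324.4841.
Posterior precision = 1/σ₀² + n/σ² = 1/7329.0721 + 5/679.1236 = (σ² + n·σ₀²)/(σ₀²σ²) = 37324.4841/(7329.0721·679.1236); posterior variance σₙ² = σ₀²σ²/(σ² + n·σ₀²) = 7329.0721·679.1236/37324.4841 = 133.353372.

133.353372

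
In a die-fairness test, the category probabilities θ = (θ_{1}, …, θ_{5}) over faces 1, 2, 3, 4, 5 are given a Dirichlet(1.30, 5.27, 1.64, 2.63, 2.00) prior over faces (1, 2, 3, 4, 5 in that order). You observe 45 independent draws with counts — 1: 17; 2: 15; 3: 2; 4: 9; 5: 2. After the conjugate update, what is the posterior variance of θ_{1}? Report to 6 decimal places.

The Dirichlet prior is conjugate to the Multinomial likelihood: each posterior αⱼ = prior αⱼ + observed count nⱼ.
Posterior concentration: (18.30, 20.27, 3.64, 11.63, 4.00), total = 57.84.
Var[θ_j] = α_j(Σα−α_j)/((Σα)²(Σα+1)) = 18.30·39.54/(57.84²·58.84) = 0.003676.

0.003676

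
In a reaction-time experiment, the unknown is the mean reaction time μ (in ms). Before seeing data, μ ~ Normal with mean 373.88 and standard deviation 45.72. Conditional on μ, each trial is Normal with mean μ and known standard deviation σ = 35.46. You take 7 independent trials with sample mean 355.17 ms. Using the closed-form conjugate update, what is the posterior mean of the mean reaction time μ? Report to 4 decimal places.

For Normal data with known variance σ², a Normal(μ₀, σ₀²) prior on μ is conjugate. Posterior precision = 1/σ₀² + n/σ²; posterior mean is the precision-weighted average of μ₀ and x̄.
n·x̄ = 7·355.17 = 2486.19.
σ₀² = 45.72² = 2090.3184, σ² = 35.46² = 1257.4116; σ² + n·σ₀² = 1257.4116 + 7·2090.3184 = 15889.6404.
Posterior mean = (μ₀/σ₀² + n·x̄/σ²)/(1/σ₀² + n/σ²) = (σ²·μ₀ + σ₀²·n·x̄)/(σ² + n·σ₀²) = (1257.4116·373.88 + 2090.3184·2486.19)/15889.6404 = 5667049.751904/15889.6404 = 356.6506.

356.6506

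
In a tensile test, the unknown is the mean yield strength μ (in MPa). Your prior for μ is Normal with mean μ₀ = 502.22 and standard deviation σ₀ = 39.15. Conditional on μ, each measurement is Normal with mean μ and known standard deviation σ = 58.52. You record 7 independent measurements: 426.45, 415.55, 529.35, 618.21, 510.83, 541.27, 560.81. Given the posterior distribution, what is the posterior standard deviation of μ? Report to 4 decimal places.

19.2576

For Normal data with known variance σ², a Normal(μ₀, σ₀²) prior on μ is conjugate. Posterior precision = 1/σ₀² + n/σ²; posterior mean is the precision-weighted average of μ₀ and x̄.
σ₀² = 39.15² = 1532.7225, σ² = 58.52² = 3424.5904; σ² + n·σ₀² = 3424.5904 + 7·1532.7225 = 14153.6479.
Posterior precision = 1/σ₀² + n/σ² = 1/1532.7225 + 7/3424.5904 = (σ² + n·σ₀²)/(σ₀²σ²) = 14153.6479/(1532.7225·3424.5904); posterior variance σₙ² = σ₀²σ²/(σ² + n·σ₀²) = 1532.7225·3424.5904/14153.6479 = 370.854694.
Posterior SD = √σₙ² = √(1532.7225·3424.5904/14153.6479) = 19.2576.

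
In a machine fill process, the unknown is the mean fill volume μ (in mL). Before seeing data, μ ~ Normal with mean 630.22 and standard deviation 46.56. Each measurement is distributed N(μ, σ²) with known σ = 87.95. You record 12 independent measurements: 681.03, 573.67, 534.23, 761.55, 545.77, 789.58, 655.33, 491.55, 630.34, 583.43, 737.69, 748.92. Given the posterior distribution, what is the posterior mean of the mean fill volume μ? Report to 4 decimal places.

641.1686

For Normal data with known variance σ², a Normal(μ₀, σ₀²) prior on μ is conjugate. Posterior precision = 1/σ₀² + n/σ²; posterior mean is the precision-weighted average of μ₀ and x̄.
Σxᵢ = 681.03 + 573.67 + 534.23 + 761.55 + 545.77 + 789.58 + 655.33 + 491.55 + 630.34 + 583.43 + 737.69 + 748.92 = 7733.09, so n·x̄ = 7733.09.
σ₀² = 46.56² = 2167.8336, σ² = 87.95² = 7735.2025; σ² + n·σ₀² = 7735.2025 + 12·2167.8336 = 33749.2057.
Posterior mean = (μ₀/σ₀² + n·x̄/σ²)/(1/σ₀² + n/σ²) = (σ²·μ₀ + σ₀²·n·x̄)/(σ² + n·σ₀²) = (7735.2025·630.22 + 2167.8336·7733.09)/33749.2057 = 21638931.653374/33749.2057 = 641.1686.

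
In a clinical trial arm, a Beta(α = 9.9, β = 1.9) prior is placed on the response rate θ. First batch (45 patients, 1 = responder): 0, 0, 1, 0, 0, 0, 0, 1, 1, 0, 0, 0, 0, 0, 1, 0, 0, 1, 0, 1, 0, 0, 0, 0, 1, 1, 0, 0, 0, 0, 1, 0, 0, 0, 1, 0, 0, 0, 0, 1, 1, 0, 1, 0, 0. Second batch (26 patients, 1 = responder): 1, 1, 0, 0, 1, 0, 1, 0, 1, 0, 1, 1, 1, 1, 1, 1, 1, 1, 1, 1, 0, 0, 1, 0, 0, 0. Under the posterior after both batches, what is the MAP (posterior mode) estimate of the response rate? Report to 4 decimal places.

0.4691

The Beta prior is conjugate to a Binomial/Bernoulli likelihood; the update adds successes to α and failures to β.
After batch 1: Beta(9.9+13, 1.9+32) = Beta(22.9, 33.9).
After batch 2: Beta(22.9+16, 33.9+10) = Beta(38.9, 43.9).
Mode of Beta(a,b) for a,b>1 is (a−1)/(a+b−2) = 37.9/80.8 = 0.4691.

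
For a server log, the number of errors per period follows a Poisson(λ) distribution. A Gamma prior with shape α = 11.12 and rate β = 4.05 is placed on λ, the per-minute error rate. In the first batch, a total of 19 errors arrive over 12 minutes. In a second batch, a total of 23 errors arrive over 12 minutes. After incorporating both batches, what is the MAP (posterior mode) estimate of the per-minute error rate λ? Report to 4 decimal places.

1.8581

With a Gamma(shape α, rate β) prior, the Poisson likelihood is conjugate: the posterior is Gamma(α + ΣXᵢ, β + n).
After batch 1: Gamma(α+S, β+n) = Gamma(11.12+19, 4.05+12) = Gamma(30.12, 16.05).
After batch 2: Gamma(α+S, β+n) = Gamma(30.12+23, 16.05+12) = Gamma(53.12, 28.05).
Mode of Gamma(α,β) for α≥1 is (α−1)/β = 52.12/28.05 = 1.8581.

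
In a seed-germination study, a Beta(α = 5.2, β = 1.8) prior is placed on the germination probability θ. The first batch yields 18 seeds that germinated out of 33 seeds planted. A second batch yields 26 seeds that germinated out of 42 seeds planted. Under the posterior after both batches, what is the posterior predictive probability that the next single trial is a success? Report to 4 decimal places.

0.6000

The Beta prior is conjugate to a Binomial/Bernoulli likelihood; the update adds successes to α and failures to β.
After batch 1: Beta(5.2+18, 1.8+15) = Beta(23.2, 16.8).
After batch 2: Beta(23.2+26, 16.8+16) = Beta(49.2, 32.8).
For a single future Bernoulli trial, P(success | data) = α/(α+β) = 0.6000.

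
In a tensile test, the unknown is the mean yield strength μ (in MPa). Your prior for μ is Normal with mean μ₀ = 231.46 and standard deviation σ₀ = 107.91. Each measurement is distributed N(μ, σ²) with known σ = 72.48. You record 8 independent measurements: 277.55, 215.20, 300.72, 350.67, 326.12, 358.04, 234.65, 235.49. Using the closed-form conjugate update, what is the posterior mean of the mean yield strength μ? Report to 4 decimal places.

284.3239

For Normal data with known variance σ², a Normal(μ₀, σ₀²) prior on μ is conjugate. Posterior precision = 1/σ₀² + n/σ²; posterior mean is the precision-weighted average of μ₀ and x̄.
Σxᵢ = 277.55 + 215.20 + 300.72 + 350.67 + 326.12 + 358.04 + 234.65 + 235.49 = 2298.44, so n·x̄ = 2298.44.
σ₀² = 107.91² = 11644.5681, σ² = 72.48² = 5253.3504; σ² + n·σ₀² = 5253.3504 + 8·11644.5681 = 98409.8952.
Posterior mean = (μ₀/σ₀² + n·x̄/σ²)/(1/σ₀² + n/σ²) = (σ²·μ₀ + σ₀²·n·x̄)/(σ² + n·σ₀²) = (5253.3504·231.46 + 11644.5681·2298.44)/98409.8952 = 27980281.587348/98409.8952 = 284.3239.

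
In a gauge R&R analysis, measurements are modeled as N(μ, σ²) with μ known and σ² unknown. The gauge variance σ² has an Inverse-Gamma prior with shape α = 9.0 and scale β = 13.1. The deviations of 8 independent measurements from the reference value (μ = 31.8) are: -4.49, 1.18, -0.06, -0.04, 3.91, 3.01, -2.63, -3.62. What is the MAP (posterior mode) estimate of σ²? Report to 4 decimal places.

3.2903

With known mean μ and an Inverse-Gamma(α, β) prior on σ², the Normal likelihood is conjugate: posterior is Inv-Gamma(α + n/2, β + Σ(xᵢ−μ)²/2).
Σ(xᵢ−μ)² = (-4.49)² + (1.18)² + (-0.06)² + (-0.04)² + (3.91)² + (3.01)² + (-2.63)² + (-3.62)² = 65.9272.
Posterior: Inv-Gamma(9.0 + 8/2, 13.1 + 65.9272/2) = Inv-Gamma(13.00, 46.06360).
Mode = β/(α+1) = 46.06360/14.00 = 3.2903.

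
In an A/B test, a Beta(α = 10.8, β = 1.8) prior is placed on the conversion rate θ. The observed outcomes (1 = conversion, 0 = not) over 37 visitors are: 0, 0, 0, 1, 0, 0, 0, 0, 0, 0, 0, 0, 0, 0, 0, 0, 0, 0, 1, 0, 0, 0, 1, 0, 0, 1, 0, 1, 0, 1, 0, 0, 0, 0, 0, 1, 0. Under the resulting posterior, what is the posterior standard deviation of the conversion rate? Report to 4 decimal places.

0.0674

The Beta prior is conjugate to a Binomial/Bernoulli likelihood; the update adds successes to α and failures to β.
Posterior: Beta(α+k, β+n−k) = Beta(10.8+7, 1.8+30) = Beta(17.8, 31.8).
Var = αβ/((α+β)²(α+β+1)) = 17.8·31.8/(49.6²·50.6) = 0.00454709; SD = √0.00454709 = 0.0674.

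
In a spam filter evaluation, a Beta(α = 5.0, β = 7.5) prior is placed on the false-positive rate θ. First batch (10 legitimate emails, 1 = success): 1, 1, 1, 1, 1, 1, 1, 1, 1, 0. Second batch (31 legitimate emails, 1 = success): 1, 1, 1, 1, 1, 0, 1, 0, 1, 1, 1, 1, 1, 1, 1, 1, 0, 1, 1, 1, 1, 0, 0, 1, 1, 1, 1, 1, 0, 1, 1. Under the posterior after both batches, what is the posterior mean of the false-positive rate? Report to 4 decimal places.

0.7290

The Beta prior is conjugate to a Binomial/Bernoulli likelihood; the update adds successes to α and failures to β.
After batch 1: Beta(5.0+9, 7.5+1) = Beta(14.0, 8.5).
After batch 2: Beta(14.0+25, 8.5+6) = Beta(39.0, 14.5).
Posterior mean = α/(α+β) = 39.0/53.5 = 0.7290.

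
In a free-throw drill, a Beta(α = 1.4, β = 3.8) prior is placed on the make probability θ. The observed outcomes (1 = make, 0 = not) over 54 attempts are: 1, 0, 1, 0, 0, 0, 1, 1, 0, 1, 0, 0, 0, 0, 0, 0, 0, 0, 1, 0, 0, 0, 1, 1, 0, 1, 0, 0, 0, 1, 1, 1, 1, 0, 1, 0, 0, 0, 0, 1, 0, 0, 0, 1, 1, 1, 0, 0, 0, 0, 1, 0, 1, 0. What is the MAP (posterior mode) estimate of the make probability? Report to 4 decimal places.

0.3566

The Beta prior is conjugate to a Binomial/Bernoulli likelihood; the update adds successes to α and failures to β.
Posterior: Beta(α+k, β+n−k) = Beta(1.4+20, 3.8+34) = Beta(21.4, 37.8).
Mode of Beta(a,b) for a,b>1 is (a−1)/(a+b−2) = 20.4/57.2 = 0.3566.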